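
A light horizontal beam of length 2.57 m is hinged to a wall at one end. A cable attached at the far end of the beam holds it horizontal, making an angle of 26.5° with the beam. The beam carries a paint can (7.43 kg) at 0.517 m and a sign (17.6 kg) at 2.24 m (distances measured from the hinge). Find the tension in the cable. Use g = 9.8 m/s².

T ≈ 370 N

Choose the hinge as the axis so the unknown hinge reaction has zero arm there.
Paint can: 7.43 × 9.8 = 72.81 N down at 0.517 m → arm 0.517 m, τ = 72.81 × 0.517 = 37.64 N·m clockwise.
Sign: 17.6 × 9.8 = 172.5 N down at 2.24 m → arm 2.24 m, τ = 172.5 × 2.24 = 386.4 N·m clockwise.
Total clockwise load moment = 424 N·m.
The cable tension T acts at 2.57 m; only its component perpendicular to the beam, T sinθ, produces torque. sin 26.5° = 0.4462.
Setting net torque to zero: T × 2.57 × 0.4462 = 424 → T = 424 / 1.147 = 370 N.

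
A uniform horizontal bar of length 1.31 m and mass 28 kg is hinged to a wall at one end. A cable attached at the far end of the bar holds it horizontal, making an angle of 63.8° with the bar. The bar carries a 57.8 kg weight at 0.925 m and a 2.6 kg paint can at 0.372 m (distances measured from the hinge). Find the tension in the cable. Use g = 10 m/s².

About the hinge:
Beam weight: 28 × 10 = 280 N down at 0.655 m → arm 0.655 m, τ = 280 × 0.655 = 183.4 N·m clockwise.
Weight: 57.8 × 10 = 578 N down at 0.925 m → arm 0.925 m, τ = 578 × 0.925 = 534.6 N·m clockwise.
Paint can: 2.6 × 10 = 26 N down at 0.372 m → arm 0.372 m, τ = 26 × 0.372 = 9.672 N·m clockwise.
Total clockwise load moment = 727.7 N·m.
The cable tension T acts at 1.31 m; only its component perpendicular to the bar, T sinθ, produces torque. sin 63.8° = 0.8973.
Balancing moments: T × 1.31 × 0.8973 = 727.7, giving T = 727.7 / 1.175 = 619 N.

T ≈ 619 N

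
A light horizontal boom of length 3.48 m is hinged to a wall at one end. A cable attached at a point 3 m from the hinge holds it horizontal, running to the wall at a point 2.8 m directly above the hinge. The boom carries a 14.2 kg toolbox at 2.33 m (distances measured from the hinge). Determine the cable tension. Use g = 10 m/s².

T ≈ 162 N

About the hinge:
Toolbox: 14.2 × 10 = 142 N down at 2.33 m → arm 2.33 m, τ = 142 × 2.33 = 330.9 N·m clockwise.
Total clockwise load moment = 330.9 N·m.
The cable tension T acts at 3 m; only its component perpendicular to the boom, T sinθ, produces torque. sinθ = h/√(h²+d²) = 2.8/√(2.8²+3²) = 0.6823.
Setting net torque to zero: T × 3 × 0.6823 = 330.9 → T = 330.9 / 2.047 = 162 N.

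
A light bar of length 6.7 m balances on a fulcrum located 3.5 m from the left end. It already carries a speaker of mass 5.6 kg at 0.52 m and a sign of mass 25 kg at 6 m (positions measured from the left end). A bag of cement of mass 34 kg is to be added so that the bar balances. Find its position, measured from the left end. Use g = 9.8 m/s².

x ≈ 2.15 m from the left end

Sum moments about the fulcrum (at 3.5 m from the left end) (the support reaction has zero arm there).
Speaker: 5.6 × 9.8 = 54.88 N down at 0.52 m → arm 2.98 m, τ = 54.88 × 2.98 = 163.5 N·m counterclockwise.
Sign: 25 × 9.8 = 245 N down at 6 m → arm 2.5 m, τ = 245 × 2.5 = 612.5 N·m clockwise.
Net moment of existing loads = 449 N·m clockwise.
The bag of cement weighs 34 × 9.8 = 333.2 N and must supply an equal counterclockwise moment, so its lever arm about the fulcrum is 449 / 333.2 = 1.35 m.
That puts it at 3.5 − 1.35 = 2.15 m from the left end.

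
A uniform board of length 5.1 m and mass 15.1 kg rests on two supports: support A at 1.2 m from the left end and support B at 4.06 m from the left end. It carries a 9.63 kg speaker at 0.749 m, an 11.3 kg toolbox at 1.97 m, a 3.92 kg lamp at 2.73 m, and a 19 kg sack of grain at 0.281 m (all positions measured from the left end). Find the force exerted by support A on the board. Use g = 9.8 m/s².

Sum moments about support B (its reaction then has zero moment arm).
Beam weight: 15.1 × 9.8 = 148 N down at 2.55 m → arm 1.51 m, τ = 148 × 1.51 = 223.5 N·m counterclockwise.
Speaker: 9.63 × 9.8 = 94.37 N down at 0.749 m → arm 3.311 m, τ = 94.37 × 3.311 = 312.5 N·m counterclockwise.
Toolbox: 11.3 × 9.8 = 110.7 N down at 1.97 m → arm 2.09 m, τ = 110.7 × 2.09 = 231.4 N·m counterclockwise.
Lamp: 3.92 × 9.8 = 38.42 N down at 2.73 m → arm 1.33 m, τ = 38.42 × 1.33 = 51.1 N·m counterclockwise.
Sack of grain: 19 × 9.8 = 186.2 N down at 0.281 m → arm 3.779 m, τ = 186.2 × 3.779 = 703.6 N·m counterclockwise.
Net load moment about support B = 1522 N·m counterclockwise.
Reaction R at support A is upward at 1.2 m, arm 2.86 m → moment R × 2.86 clockwise.
Balancing moments: R × 2.86 = 1522, giving R = 532 N.

R_A ≈ 532 N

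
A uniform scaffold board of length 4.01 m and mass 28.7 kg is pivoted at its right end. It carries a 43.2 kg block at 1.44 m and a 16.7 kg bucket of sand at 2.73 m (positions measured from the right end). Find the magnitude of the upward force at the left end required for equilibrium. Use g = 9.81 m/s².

Taking torques about the right end:
Beam weight: 28.7 × 9.81 = 281.5 N down at 2.005 m → arm 2.005 m, τ = 281.5 × 2.005 = 564.4 N·m counterclockwise.
Block: 43.2 × 9.81 = 423.8 N down at 1.44 m → arm 1.44 m, τ = 423.8 × 1.44 = 610.3 N·m counterclockwise.
Bucket of sand: 16.7 × 9.81 = 163.8 N down at 2.73 m → arm 2.73 m, τ = 163.8 × 2.73 = 447.2 N·m counterclockwise.
Net moment of the loads = 1622 N·m counterclockwise.
The upward force F acts at the left end, arm 4.01 m, giving F × 4.01 clockwise.
Setting net torque to zero: F × 4.01 = 1622 → F = 1622 / 4.01 = 404 N.

F ≈ 404 N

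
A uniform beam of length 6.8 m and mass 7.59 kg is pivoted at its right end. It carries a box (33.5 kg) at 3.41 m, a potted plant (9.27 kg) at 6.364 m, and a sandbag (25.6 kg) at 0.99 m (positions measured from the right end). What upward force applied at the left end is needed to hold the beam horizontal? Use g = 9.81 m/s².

Choose the right end as the axis so the unknown pivot reaction has zero arm there.
Beam weight: 7.59 × 9.81 = 74.46 N down at 3.4 m → arm 3.4 m, τ = 74.46 × 3.4 = 253.2 N·m counterclockwise.
Box: 33.5 × 9.81 = 328.6 N down at 3.41 m → arm 3.41 m, τ = 328.6 × 3.41 = 1121 N·m counterclockwise.
Potted plant: 9.27 × 9.81 = 90.94 N down at 6.364 m → arm 6.364 m, τ = 90.94 × 6.364 = 578.7 N·m counterclockwise.
Sandbag: 25.6 × 9.81 = 251.1 N down at 0.99 m → arm 0.99 m, τ = 251.1 × 0.99 = 248.6 N·m counterclockwise.
Net moment of the loads = 2202 N·m counterclockwise.
The upward force F acts at the left end, arm 6.8 m, giving F × 6.8 clockwise.
Setting net torque to zero: F × 6.8 = 2202 → F = 2202 / 6.8 = 324 N.

F ≈ 324 N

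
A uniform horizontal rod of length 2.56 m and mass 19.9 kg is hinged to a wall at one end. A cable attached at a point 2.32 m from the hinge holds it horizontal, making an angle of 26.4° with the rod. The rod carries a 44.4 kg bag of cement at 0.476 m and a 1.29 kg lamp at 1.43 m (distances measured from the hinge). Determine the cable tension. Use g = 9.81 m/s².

T ≈ 461 N

Taking torques about the hinge:
Beam weight: 19.9 × 9.81 = 195.2 N down at 1.28 m → arm 1.28 m, τ = 195.2 × 1.28 = 249.9 N·m clockwise.
Bag of cement: 44.4 × 9.81 = 435.6 N down at 0.476 m → arm 0.476 m, τ = 435.6 × 0.476 = 207.3 N·m clockwise.
Lamp: 1.29 × 9.81 = 12.65 N down at 1.43 m → arm 1.43 m, τ = 12.65 × 1.43 = 18.09 N·m clockwise.
Total clockwise load moment = 475.3 N·m.
The cable tension T acts at 2.32 m; only its component perpendicular to the rod, T sinθ, produces torque. sin 26.4° = 0.4446.
For rotational equilibrium, T × 2.32 × 0.4446 = 475.3, so T = 475.3 / 1.031 = 461 N.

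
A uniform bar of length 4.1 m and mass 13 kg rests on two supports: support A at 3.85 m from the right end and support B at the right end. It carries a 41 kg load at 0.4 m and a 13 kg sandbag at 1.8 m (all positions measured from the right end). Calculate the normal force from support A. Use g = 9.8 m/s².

R_A ≈ 169 N

Sum moments about support B (its reaction then has zero moment arm).
Beam weight: 13 × 9.8 = 127.4 N down at 2.05 m → arm 2.05 m, τ = 127.4 × 2.05 = 261.2 N·m counterclockwise.
Load: 41 × 9.8 = 401.8 N down at 0.4 m → arm 0.4 m, τ = 401.8 × 0.4 = 160.7 N·m counterclockwise.
Sandbag: 13 × 9.8 = 127.4 N down at 1.8 m → arm 1.8 m, τ = 127.4 × 1.8 = 229.3 N·m counterclockwise.
Net load moment about support B = 651.2 N·m counterclockwise.
Reaction R at support A is upward at 3.85 m, arm 3.85 m → moment R × 3.85 clockwise.
Στ = 0 ⇒ R × 3.85 = 651.2 ⇒ R = 169 N.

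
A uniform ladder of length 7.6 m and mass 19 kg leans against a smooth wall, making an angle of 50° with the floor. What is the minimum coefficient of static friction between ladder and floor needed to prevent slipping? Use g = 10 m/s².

μ_min ≈ 0.42

Taking torques about the foot of the ladder:
Ladder weight 19×10 = 190 N acts at 3.8 m along the ladder; its horizontal arm is 3.8·cos50° = 2.443 m → τ = 464.2 N·m clockwise.
Wall normal N acts horizontally at the top; its moment arm is the height L sinθ = 7.6·sin50° = 5.822 m, counterclockwise.
Balancing moments: N × 5.822 = 464.2, giving N = 79.73 N.
ΣFx = 0 ⇒ f = N_wall = 79.73 N. ΣFy = 0 ⇒ N_floor = 190 N.
μ_min = f / N_floor = 79.73 / 190 = 0.42.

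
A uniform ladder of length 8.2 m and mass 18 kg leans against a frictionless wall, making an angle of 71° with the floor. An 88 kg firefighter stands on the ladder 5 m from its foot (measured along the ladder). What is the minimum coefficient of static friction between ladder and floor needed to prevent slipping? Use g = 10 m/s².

About the foot of the ladder:
Ladder weight 18×10 = 180 N acts at 4.1 m along the ladder; its horizontal arm is 4.1·cos71° = 1.335 m → τ = 240.3 N·m clockwise.
Firefighter: 88×10 = 880 N at 5 m → arm 1.628 m → τ = 1433 N·m clockwise.
Wall normal N acts horizontally at the top; its moment arm is the height L sinθ = 8.2·sin71° = 7.753 m, counterclockwise.
Στ = 0 ⇒ N × 7.753 = 1673 ⇒ N = 215.8 N.
ΣFx = 0 ⇒ f = N_wall = 215.8 N. ΣFy = 0 ⇒ N_floor = 1060 N.
μ_min = f / N_floor = 215.8 / 1060 = 0.204.

μ_min ≈ 0.204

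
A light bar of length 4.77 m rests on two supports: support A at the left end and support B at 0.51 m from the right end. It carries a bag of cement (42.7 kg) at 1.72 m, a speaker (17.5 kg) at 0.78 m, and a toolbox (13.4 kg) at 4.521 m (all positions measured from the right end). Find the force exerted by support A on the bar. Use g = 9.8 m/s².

R_A ≈ 253 N

About support B:
Bag of cement: 42.7 × 9.8 = 418.5 N down at 1.72 m → arm 1.21 m, τ = 418.5 × 1.21 = 506.4 N·m counterclockwise.
Speaker: 17.5 × 9.8 = 171.5 N down at 0.78 m → arm 0.27 m, τ = 171.5 × 0.27 = 46.3 N·m counterclockwise.
Toolbox: 13.4 × 9.8 = 131.3 N down at 4.521 m → arm 4.011 m, τ = 131.3 × 4.011 = 526.6 N·m counterclockwise.
Net load moment about support B = 1079 N·m counterclockwise.
Reaction R at support A is upward at 4.77 m, arm 4.26 m → moment R × 4.26 clockwise.
For rotational equilibrium, R × 4.26 = 1079, so R = 253 N.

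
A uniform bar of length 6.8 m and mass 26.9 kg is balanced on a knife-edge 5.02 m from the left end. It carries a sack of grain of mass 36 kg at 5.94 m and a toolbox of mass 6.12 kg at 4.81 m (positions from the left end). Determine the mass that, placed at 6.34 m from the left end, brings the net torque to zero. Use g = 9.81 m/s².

m ≈ 8.9 kg

Sum moments about the knife-edge (at 5.02 m from the left end) (the support reaction has zero arm there).
Beam weight: 26.9 × 9.81 = 263.9 N down at 3.4 m → arm 1.62 m, τ = 263.9 × 1.62 = 427.5 N·m counterclockwise.
Sack of grain: 36 × 9.81 = 353.2 N down at 5.94 m → arm 0.92 m, τ = 353.2 × 0.92 = 324.9 N·m clockwise.
Toolbox: 6.12 × 9.81 = 60.04 N down at 4.81 m → arm 0.21 m, τ = 60.04 × 0.21 = 12.61 N·m counterclockwise.
Net moment of known loads = 115.2 N·m counterclockwise.
An unknown mass m at 6.34 m has arm 1.32 m; its moment is m·g·1.32 clockwise.
Balancing moments: m × 9.81 × 1.32 = 115.2, giving m = 115.2 / (9.81 × 1.32) = 8.9 kg.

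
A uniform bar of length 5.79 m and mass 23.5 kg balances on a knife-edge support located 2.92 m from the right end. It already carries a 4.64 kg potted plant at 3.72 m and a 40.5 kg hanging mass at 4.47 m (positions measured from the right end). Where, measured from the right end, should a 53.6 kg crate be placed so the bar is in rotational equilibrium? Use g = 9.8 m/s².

x ≈ 1.69 m from the right end

About the knife-edge support (at 2.92 m from the right end):
Beam weight: 23.5 × 9.8 = 230.3 N down at 2.895 m → arm 0.025 m, τ = 230.3 × 0.025 = 5.758 N·m clockwise.
Potted plant: 4.64 × 9.8 = 45.47 N down at 3.72 m → arm 0.8 m, τ = 45.47 × 0.8 = 36.38 N·m counterclockwise.
Hanging mass: 40.5 × 9.8 = 396.9 N down at 4.47 m → arm 1.55 m, τ = 396.9 × 1.55 = 615.2 N·m counterclockwise.
Net moment of existing loads = 645.8 N·m counterclockwise.
The crate weighs 53.6 × 9.8 = 525.3 N and must supply an equal clockwise moment, so its lever arm about the knife-edge support is 645.8 / 525.3 = 1.23 m.
That puts it at 2.92 − 1.23 = 1.69 m from the right end.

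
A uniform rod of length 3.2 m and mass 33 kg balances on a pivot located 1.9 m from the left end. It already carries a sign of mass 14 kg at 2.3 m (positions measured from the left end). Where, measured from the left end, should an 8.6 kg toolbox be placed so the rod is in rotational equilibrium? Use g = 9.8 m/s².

About the pivot (at 1.9 m from the left end):
Beam weight: 33 × 9.8 = 323.4 N down at 1.6 m → arm 0.3 m, τ = 323.4 × 0.3 = 97.02 N·m counterclockwise.
Sign: 14 × 9.8 = 137.2 N down at 2.3 m → arm 0.4 m, τ = 137.2 × 0.4 = 54.88 N·m clockwise.
Net moment of existing loads = 42.14 N·m counterclockwise.
The toolbox weighs 8.6 × 9.8 = 84.28 N and must supply an equal clockwise moment, so its lever arm about the pivot is 42.14 / 84.28 = 0.5 m.
That puts it at 1.9 + 0.5 = 2.4 m from the left end.

x ≈ 2.4 m from the left end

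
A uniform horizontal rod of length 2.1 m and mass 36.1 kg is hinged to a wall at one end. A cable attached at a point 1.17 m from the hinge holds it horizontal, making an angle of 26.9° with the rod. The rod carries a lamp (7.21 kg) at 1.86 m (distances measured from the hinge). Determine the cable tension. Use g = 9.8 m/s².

Choose the hinge as the axis so the unknown hinge reaction has zero arm there.
Beam weight: 36.1 × 9.8 = 353.8 N down at 1.05 m → arm 1.05 m, τ = 353.8 × 1.05 = 371.5 N·m clockwise.
Lamp: 7.21 × 9.8 = 70.66 N down at 1.86 m → arm 1.86 m, τ = 70.66 × 1.86 = 131.4 N·m clockwise.
Total clockwise load moment = 502.9 N·m.
The cable tension T acts at 1.17 m; only its component perpendicular to the rod, T sinθ, produces torque. sin 26.9° = 0.4524.
For rotational equilibrium, T × 1.17 × 0.4524 = 502.9, so T = 502.9 / 0.5293 = 950 N.

T ≈ 950 N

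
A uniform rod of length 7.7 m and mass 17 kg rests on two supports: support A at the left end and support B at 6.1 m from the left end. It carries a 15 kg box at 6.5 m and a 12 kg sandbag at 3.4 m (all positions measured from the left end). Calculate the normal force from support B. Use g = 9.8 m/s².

Taking torques about support A:
Beam weight: 17 × 9.8 = 166.6 N down at 3.85 m → arm 3.85 m, τ = 166.6 × 3.85 = 641.4 N·m clockwise.
Box: 15 × 9.8 = 147 N down at 6.5 m → arm 6.5 m, τ = 147 × 6.5 = 955.5 N·m clockwise.
Sandbag: 12 × 9.8 = 117.6 N down at 3.4 m → arm 3.4 m, τ = 117.6 × 3.4 = 399.8 N·m clockwise.
Net load moment about support A = 1997 N·m clockwise.
Reaction R at support B is upward at 6.1 m, arm 6.1 m → moment R × 6.1 counterclockwise.
Balancing moments: R × 6.1 = 1997, giving R = 327 N.

R_B ≈ 327 N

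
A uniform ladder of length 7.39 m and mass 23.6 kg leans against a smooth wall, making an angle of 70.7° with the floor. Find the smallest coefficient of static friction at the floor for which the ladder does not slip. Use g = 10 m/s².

μ_min ≈ 0.175

Taking torques about the foot of the ladder:
Ladder weight 23.6×10 = 236 N acts at 3.695 m along the ladder; its horizontal arm is 3.695·cos70.7° = 1.221 m → τ = 288.2 N·m clockwise.
Wall normal N acts horizontally at the top; its moment arm is the height L sinθ = 7.39·sin70.7° = 6.975 m, counterclockwise.
For rotational equilibrium, N × 6.975 = 288.2, so N = 41.32 N.
ΣFx = 0 ⇒ f = N_wall = 41.32 N. ΣFy = 0 ⇒ N_floor = 236 N.
μ_min = f / N_floor = 41.32 / 236 = 0.175.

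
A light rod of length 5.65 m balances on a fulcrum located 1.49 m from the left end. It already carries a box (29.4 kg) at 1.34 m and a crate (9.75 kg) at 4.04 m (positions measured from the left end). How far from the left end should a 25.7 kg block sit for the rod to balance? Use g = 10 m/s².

x ≈ 0.694 m from the left end

Choose the fulcrum (at 1.49 m from the left end) as the axis so the support reaction has zero arm there.
Box: 29.4 × 10 = 294 N down at 1.34 m → arm 0.15 m, τ = 294 × 0.15 = 44.1 N·m counterclockwise.
Crate: 9.75 × 10 = 97.5 N down at 4.04 m → arm 2.55 m, τ = 97.5 × 2.55 = 248.6 N·m clockwise.
Net moment of existing loads = 204.5 N·m clockwise.
The block weighs 25.7 × 10 = 257 N and must supply an equal counterclockwise moment, so its lever arm about the fulcrum is 204.5 / 257 = 0.796 m.
That puts it at 1.49 − 0.796 = 0.694 m from the left end.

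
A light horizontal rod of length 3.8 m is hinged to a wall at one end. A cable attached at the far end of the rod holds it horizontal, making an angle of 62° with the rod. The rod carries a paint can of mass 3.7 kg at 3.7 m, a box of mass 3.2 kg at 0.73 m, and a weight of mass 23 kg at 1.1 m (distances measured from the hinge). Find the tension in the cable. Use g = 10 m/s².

T ≈ 123 N

About the hinge:
Paint can: 3.7 × 10 = 37 N down at 3.7 m → arm 3.7 m, τ = 37 × 3.7 = 136.9 N·m clockwise.
Box: 3.2 × 10 = 32 N down at 0.73 m → arm 0.73 m, τ = 32 × 0.73 = 23.36 N·m clockwise.
Weight: 23 × 10 = 230 N down at 1.1 m → arm 1.1 m, τ = 230 × 1.1 = 253 N·m clockwise.
Total clockwise load moment = 413.3 N·m.
The cable tension T acts at 3.8 m; only its component perpendicular to the rod, T sinθ, produces torque. sin 62° = 0.8829.
For rotational equilibrium, T × 3.8 × 0.8829 = 413.3, so T = 413.3 / 3.355 = 123 N.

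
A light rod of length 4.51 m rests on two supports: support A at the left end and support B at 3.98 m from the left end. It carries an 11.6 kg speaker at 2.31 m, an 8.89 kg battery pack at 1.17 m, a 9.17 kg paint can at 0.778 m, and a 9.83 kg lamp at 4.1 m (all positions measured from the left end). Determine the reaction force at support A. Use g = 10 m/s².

Taking torques about support B:
Speaker: 11.6 × 10 = 116 N down at 2.31 m → arm 1.67 m, τ = 116 × 1.67 = 193.7 N·m counterclockwise.
Battery pack: 8.89 × 10 = 88.9 N down at 1.17 m → arm 2.81 m, τ = 88.9 × 2.81 = 249.8 N·m counterclockwise.
Paint can: 9.17 × 10 = 91.7 N down at 0.778 m → arm 3.202 m, τ = 91.7 × 3.202 = 293.6 N·m counterclockwise.
Lamp: 9.83 × 10 = 98.3 N down at 4.1 m → arm 0.12 m, τ = 98.3 × 0.12 = 11.8 N·m clockwise.
Net load moment about support B = 725.3 N·m counterclockwise.
Reaction R at support A is upward at 0 m, arm 3.98 m → moment R × 3.98 clockwise.
Στ = 0 ⇒ R × 3.98 = 725.3 ⇒ R = 182 N.

R_A ≈ 182 N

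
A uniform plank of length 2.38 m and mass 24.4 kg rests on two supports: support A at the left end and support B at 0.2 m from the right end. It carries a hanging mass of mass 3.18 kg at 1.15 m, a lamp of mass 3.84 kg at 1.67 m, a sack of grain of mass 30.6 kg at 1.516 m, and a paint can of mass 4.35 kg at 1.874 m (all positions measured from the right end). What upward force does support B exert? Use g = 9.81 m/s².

Take moments about support A.
Beam weight: 24.4 × 9.81 = 239.4 N down at 1.19 m → arm 1.19 m, τ = 239.4 × 1.19 = 284.9 N·m clockwise.
Hanging mass: 3.18 × 9.81 = 31.2 N down at 1.15 m → arm 1.23 m, τ = 31.2 × 1.23 = 38.38 N·m clockwise.
Lamp: 3.84 × 9.81 = 37.67 N down at 1.67 m → arm 0.71 m, τ = 37.67 × 0.71 = 26.75 N·m clockwise.
Sack of grain: 30.6 × 9.81 = 300.2 N down at 1.516 m → arm 0.864 m, τ = 300.2 × 0.864 = 259.4 N·m clockwise.
Paint can: 4.35 × 9.81 = 42.67 N down at 1.874 m → arm 0.506 m, τ = 42.67 × 0.506 = 21.59 N·m clockwise.
Net load moment about support A = 631 N·m clockwise.
Reaction R at support B is upward at 0.2 m, arm 2.18 m → moment R × 2.18 counterclockwise.
For rotational equilibrium, R × 2.18 = 631, so R = 289 N.

R_B ≈ 289 N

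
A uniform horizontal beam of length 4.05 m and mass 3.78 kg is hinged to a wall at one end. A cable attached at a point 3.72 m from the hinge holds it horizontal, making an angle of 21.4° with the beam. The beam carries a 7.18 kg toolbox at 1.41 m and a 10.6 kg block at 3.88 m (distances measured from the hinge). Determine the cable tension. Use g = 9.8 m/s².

T ≈ 425 N

Take moments about the hinge.
Beam weight: 3.78 × 9.8 = 37.04 N down at 2.025 m → arm 2.025 m, τ = 37.04 × 2.025 = 75.01 N·m clockwise.
Toolbox: 7.18 × 9.8 = 70.36 N down at 1.41 m → arm 1.41 m, τ = 70.36 × 1.41 = 99.21 N·m clockwise.
Block: 10.6 × 9.8 = 103.9 N down at 3.88 m → arm 3.88 m, τ = 103.9 × 3.88 = 403.1 N·m clockwise.
Total clockwise load moment = 577.3 N·m.
The cable tension T acts at 3.72 m; only its component perpendicular to the beam, T sinθ, produces torque. sin 21.4° = 0.3649.
Balancing moments: T × 3.72 × 0.3649 = 577.3, giving T = 577.3 / 1.357 = 425 N.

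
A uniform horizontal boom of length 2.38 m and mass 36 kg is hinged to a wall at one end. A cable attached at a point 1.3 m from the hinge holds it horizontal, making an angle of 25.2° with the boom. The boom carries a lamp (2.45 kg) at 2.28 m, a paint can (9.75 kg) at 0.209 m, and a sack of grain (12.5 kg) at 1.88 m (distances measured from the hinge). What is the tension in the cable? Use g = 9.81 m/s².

T ≈ 1310 N

Choose the hinge as the axis so the unknown hinge reaction has zero arm there.
Beam weight: 36 × 9.81 = 353.2 N down at 1.19 m → arm 1.19 m, τ = 353.2 × 1.19 = 420.3 N·m clockwise.
Lamp: 2.45 × 9.81 = 24.03 N down at 2.28 m → arm 2.28 m, τ = 24.03 × 2.28 = 54.79 N·m clockwise.
Paint can: 9.75 × 9.81 = 95.65 N down at 0.209 m → arm 0.209 m, τ = 95.65 × 0.209 = 19.99 N·m clockwise.
Sack of grain: 12.5 × 9.81 = 122.6 N down at 1.88 m → arm 1.88 m, τ = 122.6 × 1.88 = 230.5 N·m clockwise.
Total clockwise load moment = 725.6 N·m.
The cable tension T acts at 1.3 m; only its component perpendicular to the boom, T sinθ, produces torque. sin 25.2° = 0.4258.
For rotational equilibrium, T × 1.3 × 0.4258 = 725.6, so T = 725.6 / 0.5535 = 1310 N.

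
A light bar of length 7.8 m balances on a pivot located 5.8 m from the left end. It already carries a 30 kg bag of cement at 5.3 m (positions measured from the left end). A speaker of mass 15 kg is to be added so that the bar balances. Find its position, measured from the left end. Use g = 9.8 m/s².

Choose the pivot (at 5.8 m from the left end) as the axis so the support reaction has zero arm there.
Bag of cement: 30 × 9.8 = 294 N down at 5.3 m → arm 0.5 m, τ = 294 × 0.5 = 147 N·m counterclockwise.
Net moment of existing loads = 147 N·m counterclockwise.
The speaker weighs 15 × 9.8 = 147 N and must supply an equal clockwise moment, so its lever arm about the pivot is 147 / 147 = 1 m.
That puts it at 5.8 + 1 = 6.8 m from the left end.

x ≈ 6.8 m from the left end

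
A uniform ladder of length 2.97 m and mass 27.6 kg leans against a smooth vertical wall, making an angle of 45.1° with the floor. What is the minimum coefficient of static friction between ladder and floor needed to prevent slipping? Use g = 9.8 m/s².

μ_min ≈ 0.498

Choose the foot of the ladder as the axis so the floor normal and friction both act there and drop out.
Ladder weight 27.6×9.8 = 270.5 N acts at 1.485 m along the ladder; its horizontal arm is 1.485·cos45.1° = 1.048 m → τ = 283.5 N·m clockwise.
Wall normal N acts horizontally at the top; its moment arm is the height L sinθ = 2.97·sin45.1° = 2.104 m, counterclockwise.
For rotational equilibrium, N × 2.104 = 283.5, so N = 134.7 N.
ΣFx = 0 ⇒ f = N_wall = 134.7 N. ΣFy = 0 ⇒ N_floor = 270.5 N.
μ_min = f / N_floor = 134.7 / 270.5 = 0.498.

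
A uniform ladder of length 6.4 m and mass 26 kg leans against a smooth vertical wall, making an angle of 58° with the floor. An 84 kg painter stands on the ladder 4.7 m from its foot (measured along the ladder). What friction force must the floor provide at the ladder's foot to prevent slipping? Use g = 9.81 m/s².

Choose the foot of the ladder as the axis so the floor normal and friction both act there and drop out.
Ladder weight 26×9.81 = 255.1 N acts at 3.2 m along the ladder; its horizontal arm is 3.2·cos58° = 1.696 m → τ = 432.6 N·m clockwise.
Painter: 84×9.81 = 824 N at 4.7 m → arm 2.491 m → τ = 2053 N·m clockwise.
Wall normal N acts horizontally at the top; its moment arm is the height L sinθ = 6.4·sin58° = 5.428 m, counterclockwise.
Setting net torque to zero: N × 5.428 = 2486 → N = 458 N.
ΣFx = 0: friction at the foot balances the wall's push, so f = N_wall = 458 N.

f ≈ 458 N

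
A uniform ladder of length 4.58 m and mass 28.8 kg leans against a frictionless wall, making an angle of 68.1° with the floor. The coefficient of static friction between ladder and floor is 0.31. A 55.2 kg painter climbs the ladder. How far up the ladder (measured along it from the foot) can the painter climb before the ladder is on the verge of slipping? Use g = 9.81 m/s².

d ≈ 4.18 m

About the foot of the ladder:
Ladder weight 28.8×9.81 = 282.5 N acts at 2.29 m along the ladder; its horizontal arm is 2.29·cos68.1° = 0.8541 m → τ = 241.3 N·m clockwise.
Painter weight 55.2×9.81 = 541.5 N at distance d → arm d·cos68.1° → τ = 541.5·d·0.373 clockwise.
Wall normal N at the top has arm L sinθ = 4.249 m counterclockwise, so Στ = 0 gives N·4.249 = 241.3 + 202·d.
ΣFy = 0 ⇒ N_floor = 824 N, so the maximum friction is μ_s·N_floor = 0.31×824 = 255.4 N. ΣFx = 0 ⇒ N_wall = f, so at the slipping point N = 255.4 N.
Substituting: 255.4×4.249 = 241.3 + 202·d ⇒ d = (1085 − 241.3) / 202 = 4.18 m.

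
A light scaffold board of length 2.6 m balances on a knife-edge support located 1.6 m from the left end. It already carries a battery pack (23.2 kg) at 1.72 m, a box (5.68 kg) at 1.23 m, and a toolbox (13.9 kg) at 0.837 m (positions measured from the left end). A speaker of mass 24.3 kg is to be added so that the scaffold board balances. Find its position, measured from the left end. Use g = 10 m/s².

x ≈ 2.01 m from the left end

Sum moments about the knife-edge support (at 1.6 m from the left end) (the support reaction has zero arm there).
Battery pack: 23.2 × 10 = 232 N down at 1.72 m → arm 0.12 m, τ = 232 × 0.12 = 27.84 N·m clockwise.
Box: 5.68 × 10 = 56.8 N down at 1.23 m → arm 0.37 m, τ = 56.8 × 0.37 = 21.02 N·m counterclockwise.
Toolbox: 13.9 × 10 = 139 N down at 0.837 m → arm 0.763 m, τ = 139 × 0.763 = 106.1 N·m counterclockwise.
Net moment of existing loads = 99.28 N·m counterclockwise.
The speaker weighs 24.3 × 10 = 243 N and must supply an equal clockwise moment, so its lever arm about the knife-edge support is 99.28 / 243 = 0.409 m.
That puts it at 1.6 + 0.409 = 2.01 m from the left end.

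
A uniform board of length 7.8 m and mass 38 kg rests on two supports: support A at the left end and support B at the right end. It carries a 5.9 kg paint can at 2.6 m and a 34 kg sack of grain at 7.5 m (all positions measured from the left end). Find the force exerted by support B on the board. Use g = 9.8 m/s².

R_B ≈ 526 N

Take moments about support A.
Beam weight: 38 × 9.8 = 372.4 N down at 3.9 m → arm 3.9 m, τ = 372.4 × 3.9 = 1452 N·m clockwise.
Paint can: 5.9 × 9.8 = 57.82 N down at 2.6 m → arm 2.6 m, τ = 57.82 × 2.6 = 150.3 N·m clockwise.
Sack of grain: 34 × 9.8 = 333.2 N down at 7.5 m → arm 7.5 m, τ = 333.2 × 7.5 = 2499 N·m clockwise.
Net load moment about support A = 4101 N·m clockwise.
Reaction R at support B is upward at 7.8 m, arm 7.8 m → moment R × 7.8 counterclockwise.
Setting net torque to zero: R × 7.8 = 4101 → R = 526 N.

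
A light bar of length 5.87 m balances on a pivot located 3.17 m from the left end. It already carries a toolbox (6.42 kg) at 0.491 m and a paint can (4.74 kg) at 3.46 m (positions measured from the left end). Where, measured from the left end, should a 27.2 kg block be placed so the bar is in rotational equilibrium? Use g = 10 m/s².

Taking torques about the pivot (at 3.17 m from the left end):
Toolbox: 6.42 × 10 = 64.2 N down at 0.491 m → arm 2.679 m, τ = 64.2 × 2.679 = 172 N·m counterclockwise.
Paint can: 4.74 × 10 = 47.4 N down at 3.46 m → arm 0.29 m, τ = 47.4 × 0.29 = 13.75 N·m clockwise.
Net moment of existing loads = 158.2 N·m counterclockwise.
The block weighs 27.2 × 10 = 272 N and must supply an equal clockwise moment, so its lever arm about the pivot is 158.2 / 272 = 0.582 m.
That puts it at 3.17 + 0.582 = 3.75 m from the left end.

x ≈ 3.75 m from the left end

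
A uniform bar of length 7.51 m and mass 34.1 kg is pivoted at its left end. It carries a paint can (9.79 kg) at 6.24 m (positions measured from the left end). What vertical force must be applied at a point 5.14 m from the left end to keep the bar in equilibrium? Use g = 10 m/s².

Sum moments about the left end (the unknown pivot reaction has zero arm there).
Beam weight: 34.1 × 10 = 341 N down at 3.755 m → arm 3.755 m, τ = 341 × 3.755 = 1280 N·m clockwise.
Paint can: 9.79 × 10 = 97.9 N down at 6.24 m → arm 6.24 m, τ = 97.9 × 6.24 = 610.9 N·m clockwise.
Net moment of the loads = 1891 N·m clockwise.
The upward force F acts at a point 5.14 m from the left end, arm 5.14 m, giving F × 5.14 counterclockwise.
Setting net torque to zero: F × 5.14 = 1891 → F = 1891 / 5.14 = 368 N.

F ≈ 368 N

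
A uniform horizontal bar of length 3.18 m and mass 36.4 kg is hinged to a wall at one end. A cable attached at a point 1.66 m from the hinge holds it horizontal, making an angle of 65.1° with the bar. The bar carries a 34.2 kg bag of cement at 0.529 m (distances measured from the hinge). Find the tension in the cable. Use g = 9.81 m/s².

T ≈ 495 N

Sum moments about the hinge (the unknown hinge reaction has zero arm there).
Beam weight: 36.4 × 9.81 = 357.1 N down at 1.59 m → arm 1.59 m, τ = 357.1 × 1.59 = 567.8 N·m clockwise.
Bag of cement: 34.2 × 9.81 = 335.5 N down at 0.529 m → arm 0.529 m, τ = 335.5 × 0.529 = 177.5 N·m clockwise.
Total clockwise load moment = 745.3 N·m.
The cable tension T acts at 1.66 m; only its component perpendicular to the bar, T sinθ, produces torque. sin 65.1° = 0.907.
Balancing moments: T × 1.66 × 0.907 = 745.3, giving T = 745.3 / 1.506 = 495 N.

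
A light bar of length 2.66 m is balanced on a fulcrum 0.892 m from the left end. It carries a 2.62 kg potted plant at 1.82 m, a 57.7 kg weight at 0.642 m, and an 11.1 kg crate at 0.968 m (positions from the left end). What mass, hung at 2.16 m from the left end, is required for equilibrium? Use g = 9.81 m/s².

Take moments about the fulcrum (at 0.892 m from the left end).
Potted plant: 2.62 × 9.81 = 25.7 N down at 1.82 m → arm 0.928 m, τ = 25.7 × 0.928 = 23.85 N·m clockwise.
Weight: 57.7 × 9.81 = 566 N down at 0.642 m → arm 0.25 m, τ = 566 × 0.25 = 141.5 N·m counterclockwise.
Crate: 11.1 × 9.81 = 108.9 N down at 0.968 m → arm 0.076 m, τ = 108.9 × 0.076 = 8.276 N·m clockwise.
Net moment of known loads = 109.4 N·m counterclockwise.
An unknown mass m at 2.16 m has arm 1.268 m; its moment is m·g·1.268 clockwise.
Setting net torque to zero: m × 9.81 × 1.268 = 109.4 → m = 109.4 / (9.81 × 1.268) = 8.79 kg.

m ≈ 8.79 kg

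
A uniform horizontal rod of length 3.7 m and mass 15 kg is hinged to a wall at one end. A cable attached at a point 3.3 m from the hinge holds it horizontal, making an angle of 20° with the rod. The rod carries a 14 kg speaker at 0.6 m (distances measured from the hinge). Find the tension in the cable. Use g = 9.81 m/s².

T ≈ 314 N

About the hinge:
Beam weight: 15 × 9.81 = 147.2 N down at 1.85 m → arm 1.85 m, τ = 147.2 × 1.85 = 272.3 N·m clockwise.
Speaker: 14 × 9.81 = 137.3 N down at 0.6 m → arm 0.6 m, τ = 137.3 × 0.6 = 82.38 N·m clockwise.
Total clockwise load moment = 354.7 N·m.
The cable tension T acts at 3.3 m; only its component perpendicular to the rod, T sinθ, produces torque. sin 20° = 0.342.
For rotational equilibrium, T × 3.3 × 0.342 = 354.7, so T = 354.7 / 1.129 = 314 N.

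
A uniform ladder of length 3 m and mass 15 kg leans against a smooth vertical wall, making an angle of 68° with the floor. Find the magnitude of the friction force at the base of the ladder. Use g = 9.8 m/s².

About the foot of the ladder:
Ladder weight 15×9.8 = 147 N acts at 1.5 m along the ladder; its horizontal arm is 1.5·cos68° = 0.5619 m → τ = 82.6 N·m clockwise.
Wall normal N acts horizontally at the top; its moment arm is the height L sinθ = 3·sin68° = 2.782 m, counterclockwise.
For rotational equilibrium, N × 2.782 = 82.6, so N = 29.7 N.
ΣFx = 0: friction at the foot balances the wall's push, so f = N_wall = 29.7 N.

f ≈ 29.7 N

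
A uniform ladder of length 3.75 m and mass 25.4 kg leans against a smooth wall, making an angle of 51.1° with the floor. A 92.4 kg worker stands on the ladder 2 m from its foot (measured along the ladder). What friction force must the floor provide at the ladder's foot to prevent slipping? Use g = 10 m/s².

About the foot of the ladder:
Ladder weight 25.4×10 = 254 N acts at 1.875 m along the ladder; its horizontal arm is 1.875·cos51.1° = 1.177 m → τ = 299 N·m clockwise.
Worker: 92.4×10 = 924 N at 2 m → arm 1.256 m → τ = 1161 N·m clockwise.
Wall normal N acts horizontally at the top; its moment arm is the height L sinθ = 3.75·sin51.1° = 2.918 m, counterclockwise.
Setting net torque to zero: N × 2.918 = 1460 → N = 500 N.
ΣFx = 0: friction at the foot balances the wall's push, so f = N_wall = 500 N.

f ≈ 500 N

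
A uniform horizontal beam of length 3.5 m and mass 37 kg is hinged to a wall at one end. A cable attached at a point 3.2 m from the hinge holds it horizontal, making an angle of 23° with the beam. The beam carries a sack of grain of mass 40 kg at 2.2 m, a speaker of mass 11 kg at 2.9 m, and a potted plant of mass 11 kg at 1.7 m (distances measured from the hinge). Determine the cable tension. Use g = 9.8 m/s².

T ≈ 1590 N

Sum moments about the hinge (the unknown hinge reaction has zero arm there).
Beam weight: 37 × 9.8 = 362.6 N down at 1.75 m → arm 1.75 m, τ = 362.6 × 1.75 = 634.6 N·m clockwise.
Sack of grain: 40 × 9.8 = 392 N down at 2.2 m → arm 2.2 m, τ = 392 × 2.2 = 862.4 N·m clockwise.
Speaker: 11 × 9.8 = 107.8 N down at 2.9 m → arm 2.9 m, τ = 107.8 × 2.9 = 312.6 N·m clockwise.
Potted plant: 11 × 9.8 = 107.8 N down at 1.7 m → arm 1.7 m, τ = 107.8 × 1.7 = 183.3 N·m clockwise.
Total clockwise load moment = 1993 N·m.
The cable tension T acts at 3.2 m; only its component perpendicular to the beam, T sinθ, produces torque. sin 23° = 0.3907.
Balancing moments: T × 3.2 × 0.3907 = 1993, giving T = 1993 / 1.25 = 1590 N.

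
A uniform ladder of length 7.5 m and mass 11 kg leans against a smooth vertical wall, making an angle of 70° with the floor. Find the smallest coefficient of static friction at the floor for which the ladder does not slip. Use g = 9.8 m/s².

Sum moments about the foot of the ladder (the floor normal and friction both act there and drop out).
Ladder weight 11×9.8 = 107.8 N acts at 3.75 m along the ladder; its horizontal arm is 3.75·cos70° = 1.283 m → τ = 138.3 N·m clockwise.
Wall normal N acts horizontally at the top; its moment arm is the height L sinθ = 7.5·sin70° = 7.048 m, counterclockwise.
Setting net torque to zero: N × 7.048 = 138.3 → N = 19.62 N.
ΣFx = 0 ⇒ f = N_wall = 19.62 N. ΣFy = 0 ⇒ N_floor = 107.8 N.
μ_min = f / N_floor = 19.62 / 107.8 = 0.182.

μ_min ≈ 0.182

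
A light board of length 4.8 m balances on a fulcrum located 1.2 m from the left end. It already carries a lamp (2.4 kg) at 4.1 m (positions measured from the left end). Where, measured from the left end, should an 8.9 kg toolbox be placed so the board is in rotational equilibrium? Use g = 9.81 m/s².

Choose the fulcrum (at 1.2 m from the left end) as the axis so the support reaction has zero arm there.
Lamp: 2.4 × 9.81 = 23.54 N down at 4.1 m → arm 2.9 m, τ = 23.54 × 2.9 = 68.27 N·m clockwise.
Net moment of existing loads = 68.27 N·m clockwise.
The toolbox weighs 8.9 × 9.81 = 87.31 N and must supply an equal counterclockwise moment, so its lever arm about the fulcrum is 68.27 / 87.31 = 0.782 m.
That puts it at 1.2 − 0.782 = 0.418 m from the left end.

x ≈ 0.418 m from the left end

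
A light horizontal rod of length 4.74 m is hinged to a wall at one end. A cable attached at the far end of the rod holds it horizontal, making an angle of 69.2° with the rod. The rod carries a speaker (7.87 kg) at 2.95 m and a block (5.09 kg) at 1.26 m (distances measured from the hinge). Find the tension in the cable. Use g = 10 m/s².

T ≈ 66.9 N

Sum moments about the hinge (the unknown hinge reaction has zero arm there).
Speaker: 7.87 × 10 = 78.7 N down at 2.95 m → arm 2.95 m, τ = 78.7 × 2.95 = 232.2 N·m clockwise.
Block: 5.09 × 10 = 50.9 N down at 1.26 m → arm 1.26 m, τ = 50.9 × 1.26 = 64.13 N·m clockwise.
Total clockwise load moment = 296.3 N·m.
The cable tension T acts at 4.74 m; only its component perpendicular to the rod, T sinθ, produces torque. sin 69.2° = 0.9348.
Στ = 0 ⇒ T × 4.74 × 0.9348 = 296.3 ⇒ T = 296.3 / 4.431 = 66.9 N.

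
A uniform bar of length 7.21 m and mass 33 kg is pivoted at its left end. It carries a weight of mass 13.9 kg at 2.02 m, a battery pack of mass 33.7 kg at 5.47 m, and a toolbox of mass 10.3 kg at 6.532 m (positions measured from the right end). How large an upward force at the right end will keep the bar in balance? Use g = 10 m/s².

Sum moments about the left end (the unknown pivot reaction has zero arm there).
Beam weight: 33 × 10 = 330 N down at 3.605 m → arm 3.605 m, τ = 330 × 3.605 = 1190 N·m clockwise.
Weight: 13.9 × 10 = 139 N down at 2.02 m → arm 5.19 m, τ = 139 × 5.19 = 721.4 N·m clockwise.
Battery pack: 33.7 × 10 = 337 N down at 5.47 m → arm 1.74 m, τ = 337 × 1.74 = 586.4 N·m clockwise.
Toolbox: 10.3 × 10 = 103 N down at 6.532 m → arm 0.678 m, τ = 103 × 0.678 = 69.83 N·m clockwise.
Net moment of the loads = 2568 N·m clockwise.
The upward force F acts at the right end, arm 7.21 m, giving F × 7.21 counterclockwise.
Balancing moments: F × 7.21 = 2568, giving F = 2568 / 7.21 = 356 N.

F ≈ 356 N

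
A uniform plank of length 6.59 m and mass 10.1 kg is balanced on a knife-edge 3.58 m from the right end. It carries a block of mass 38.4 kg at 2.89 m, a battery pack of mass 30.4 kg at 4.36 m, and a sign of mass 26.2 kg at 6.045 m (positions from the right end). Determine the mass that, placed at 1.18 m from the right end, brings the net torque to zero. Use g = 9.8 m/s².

Sum moments about the knife-edge (at 3.58 m from the right end) (the support reaction has zero arm there).
Beam weight: 10.1 × 9.8 = 98.98 N down at 3.295 m → arm 0.285 m, τ = 98.98 × 0.285 = 28.21 N·m clockwise.
Block: 38.4 × 9.8 = 376.3 N down at 2.89 m → arm 0.69 m, τ = 376.3 × 0.69 = 259.6 N·m clockwise.
Battery pack: 30.4 × 9.8 = 297.9 N down at 4.36 m → arm 0.78 m, τ = 297.9 × 0.78 = 232.4 N·m counterclockwise.
Sign: 26.2 × 9.8 = 256.8 N down at 6.045 m → arm 2.465 m, τ = 256.8 × 2.465 = 633 N·m counterclockwise.
Net moment of known loads = 577.6 N·m counterclockwise.
An unknown mass m at 1.18 m has arm 2.4 m; its moment is m·g·2.4 clockwise.
Balancing moments: m × 9.8 × 2.4 = 577.6, giving m = 577.6 / (9.8 × 2.4) = 24.6 kg.

m ≈ 24.6 kg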